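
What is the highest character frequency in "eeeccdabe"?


Input: eeeccdabe
Character counts:
  'a': 1
  'b': 1
  'c': 2
  'd': 1
  'e': 4
Maximum frequency: 4

4


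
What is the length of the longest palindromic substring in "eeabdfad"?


Input: "eeabdfad"
Checking substrings for palindromes:
  [0:2] "ee" (len 2) => palindrome
Longest palindromic substring: "ee" with length 2

2


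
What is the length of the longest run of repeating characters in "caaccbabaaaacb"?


Input: "caaccbabaaaacb"
Scanning for longest run:
  Position 1 ('a'): new char, reset run to 1
  Position 2 ('a'): continues run of 'a', length=2
  Position 3 ('c'): new char, reset run to 1
  Position 4 ('c'): continues run of 'c', length=2
  Position 5 ('b'): new char, reset run to 1
  Position 6 ('a'): new char, reset run to 1
  Position 7 ('b'): new char, reset run to 1
  Position 8 ('a'): new char, reset run to 1
  Position 9 ('a'): continues run of 'a', length=2
  Position 10 ('a'): continues run of 'a', length=3
  Position 11 ('a'): continues run of 'a', length=4
  Position 12 ('c'): new char, reset run to 1
  Position 13 ('b'): new char, reset run to 1
Longest run: 'a' with length 4

4


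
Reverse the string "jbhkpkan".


Input: jbhkpkan
Reading characters right to left:
  Position 7: 'n'
  Position 6: 'a'
  Position 5: 'k'
  Position 4: 'p'
  Position 3: 'k'
  Position 2: 'h'
  Position 1: 'b'
  Position 0: 'j'
Reversed: nakpkhbj

nakpkhbj


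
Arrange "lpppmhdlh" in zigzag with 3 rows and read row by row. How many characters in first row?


Zigzag "lpppmhdlh" into 3 rows:
Placing characters:
  'l' => row 0
  'p' => row 1
  'p' => row 2
  'p' => row 1
  'm' => row 0
  'h' => row 1
  'd' => row 2
  'l' => row 1
  'h' => row 0
Rows:
  Row 0: "lmh"
  Row 1: "pphl"
  Row 2: "pd"
First row length: 3

3


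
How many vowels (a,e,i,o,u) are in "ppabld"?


Input: ppabld
Checking each character:
  'p' at position 0: consonant
  'p' at position 1: consonant
  'a' at position 2: vowel (running total: 1)
  'b' at position 3: consonant
  'l' at position 4: consonant
  'd' at position 5: consonant
Total vowels: 1

1


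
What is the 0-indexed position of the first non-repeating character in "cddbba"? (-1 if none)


Input: cddbba
Character frequencies:
  'a': 1
  'b': 2
  'c': 1
  'd': 2
Scanning left to right for freq == 1:
  Position 0 ('c'): unique! => answer = 0

0


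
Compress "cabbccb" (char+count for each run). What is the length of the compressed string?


Input: cabbccb
Runs:
  'c' x 1 => "c1"
  'a' x 1 => "a1"
  'b' x 2 => "b2"
  'c' x 2 => "c2"
  'b' x 1 => "b1"
Compressed: "c1a1b2c2b1"
Compressed length: 10

10


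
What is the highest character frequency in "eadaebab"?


Input: eadaebab
Character counts:
  'a': 3
  'b': 2
  'd': 1
  'e': 2
Maximum frequency: 3

3


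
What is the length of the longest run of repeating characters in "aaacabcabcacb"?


Input: "aaacabcabcacb"
Scanning for longest run:
  Position 1 ('a'): continues run of 'a', length=2
  Position 2 ('a'): continues run of 'a', length=3
  Position 3 ('c'): new char, reset run to 1
  Position 4 ('a'): new char, reset run to 1
  Position 5 ('b'): new char, reset run to 1
  Position 6 ('c'): new char, reset run to 1
  Position 7 ('a'): new char, reset run to 1
  Position 8 ('b'): new char, reset run to 1
  Position 9 ('c'): new char, reset run to 1
  Position 10 ('a'): new char, reset run to 1
  Position 11 ('c'): new char, reset run to 1
  Position 12 ('b'): new char, reset run to 1
Longest run: 'a' with length 3

3


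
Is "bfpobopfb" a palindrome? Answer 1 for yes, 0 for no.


Input: bfpobopfb
Reversed: bfpobopfb
  Compare pos 0 ('b') with pos 8 ('b'): match
  Compare pos 1 ('f') with pos 7 ('f'): match
  Compare pos 2 ('p') with pos 6 ('p'): match
  Compare pos 3 ('o') with pos 5 ('o'): match
Result: palindrome

1


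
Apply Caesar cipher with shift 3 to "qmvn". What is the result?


Caesar cipher: shift "qmvn" by 3
  'q' (pos 16) + 3 = pos 19 = 't'
  'm' (pos 12) + 3 = pos 15 = 'p'
  'v' (pos 21) + 3 = pos 24 = 'y'
  'n' (pos 13) + 3 = pos 16 = 'q'
Result: tpyq

tpyq


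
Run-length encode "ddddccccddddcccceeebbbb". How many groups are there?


Input: ddddccccddddcccceeebbbb
Scanning for consecutive runs:
  Group 1: 'd' x 4 (positions 0-3)
  Group 2: 'c' x 4 (positions 4-7)
  Group 3: 'd' x 4 (positions 8-11)
  Group 4: 'c' x 4 (positions 12-15)
  Group 5: 'e' x 3 (positions 16-18)
  Group 6: 'b' x 4 (positions 19-22)
Total groups: 6

6


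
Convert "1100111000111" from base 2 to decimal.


Input: "1100111000111" in base 2
Positional expansion:
  Digit '1' (value 1) x 2^12 = 4096
  Digit '1' (value 1) x 2^11 = 2048
  Digit '0' (value 0) x 2^10 = 0
  Digit '0' (value 0) x 2^9 = 0
  Digit '1' (value 1) x 2^8 = 256
  Digit '1' (value 1) x 2^7 = 128
  Digit '1' (value 1) x 2^6 = 64
  Digit '0' (value 0) x 2^5 = 0
  Digit '0' (value 0) x 2^4 = 0
  Digit '0' (value 0) x 2^3 = 0
  Digit '1' (value 1) x 2^2 = 4
  Digit '1' (value 1) x 2^1 = 2
  Digit '1' (value 1) x 2^0 = 1
Sum = 6599

6599


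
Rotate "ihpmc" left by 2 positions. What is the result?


Input: "ihpmc", rotate left by 2
First 2 characters: "ih"
Remaining characters: "pmc"
Concatenate remaining + first: "pmc" + "ih" = "pmcih"

pmcih


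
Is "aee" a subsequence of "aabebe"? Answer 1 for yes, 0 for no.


Check if "aee" is a subsequence of "aabebe"
Greedy scan:
  Position 0 ('a'): matches sub[0] = 'a'
  Position 1 ('a'): no match needed
  Position 2 ('b'): no match needed
  Position 3 ('e'): matches sub[1] = 'e'
  Position 4 ('b'): no match needed
  Position 5 ('e'): matches sub[2] = 'e'
All 3 characters matched => is a subsequence

1


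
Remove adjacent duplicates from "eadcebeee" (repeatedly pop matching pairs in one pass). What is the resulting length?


Input: eadcebeee
Stack-based adjacent duplicate removal:
  Read 'e': push. Stack: e
  Read 'a': push. Stack: ea
  Read 'd': push. Stack: ead
  Read 'c': push. Stack: eadc
  Read 'e': push. Stack: eadce
  Read 'b': push. Stack: eadceb
  Read 'e': push. Stack: eadcebe
  Read 'e': matches stack top 'e' => pop. Stack: eadceb
  Read 'e': push. Stack: eadcebe
Final stack: "eadcebe" (length 7)

7


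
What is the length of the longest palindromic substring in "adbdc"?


Input: "adbdc"
Checking substrings for palindromes:
  [1:4] "dbd" (len 3) => palindrome
Longest palindromic substring: "dbd" with length 3

3


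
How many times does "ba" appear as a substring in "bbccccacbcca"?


Searching for "ba" in "bbccccacbcca"
Scanning each position:
  Position 0: "bb" => no
  Position 1: "bc" => no
  Position 2: "cc" => no
  Position 3: "cc" => no
  Position 4: "cc" => no
  Position 5: "ca" => no
  Position 6: "ac" => no
  Position 7: "cb" => no
  Position 8: "bc" => no
  Position 9: "cc" => no
  Position 10: "ca" => no
Total occurrences: 0

0


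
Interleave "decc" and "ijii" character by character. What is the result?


Interleaving "decc" and "ijii":
  Position 0: 'd' from first, 'i' from second => "di"
  Position 1: 'e' from first, 'j' from second => "ej"
  Position 2: 'c' from first, 'i' from second => "ci"
  Position 3: 'c' from first, 'i' from second => "ci"
Result: diejcici

diejcici


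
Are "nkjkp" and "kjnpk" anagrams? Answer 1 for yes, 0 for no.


Strings: "nkjkp", "kjnpk"
Sorted first:  jkknp
Sorted second: jkknp
Sorted forms match => anagrams

1


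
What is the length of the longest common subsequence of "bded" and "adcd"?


LCS of "bded" and "adcd"
DP table:
           a    d    c    d
      0    0    0    0    0
  b   0    0    0    0    0
  d   0    0    1    1    1
  e   0    0    1    1    1
  d   0    0    1    1    2
LCS length = dp[4][4] = 2

2


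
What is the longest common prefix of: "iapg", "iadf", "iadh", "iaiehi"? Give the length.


Words: iapg, iadf, iadh, iaiehi
  Position 0: all 'i' => match
  Position 1: all 'a' => match
  Position 2: ('p', 'd', 'd', 'i') => mismatch, stop
LCP = "ia" (length 2)

2


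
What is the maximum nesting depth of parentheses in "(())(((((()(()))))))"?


Input: "(())(((((()(()))))))"
Tracking depth:
  Position 0 '(': depth becomes 1
  Position 1 '(': depth becomes 2
  Position 2 ')': depth becomes 1
  Position 3 ')': depth becomes 0
  Position 4 '(': depth becomes 1
  Position 5 '(': depth becomes 2
  Position 6 '(': depth becomes 3
  Position 7 '(': depth becomes 4
  Position 8 '(': depth becomes 5
  Position 9 '(': depth becomes 6
  Position 10 ')': depth becomes 5
  Position 11 '(': depth becomes 6
  Position 12 '(': depth becomes 7
  Position 13 ')': depth becomes 6
  Position 14 ')': depth becomes 5
  Position 15 ')': depth becomes 4
  Position 16 ')': depth becomes 3
  Position 17 ')': depth becomes 2
  Position 18 ')': depth becomes 1
  Position 19 ')': depth becomes 0
Maximum depth reached: 7

7


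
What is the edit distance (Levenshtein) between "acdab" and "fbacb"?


Computing edit distance: "acdab" -> "fbacb"
DP table:
           f    b    a    c    b
      0    1    2    3    4    5
  a   1    1    2    2    3    4
  c   2    2    2    3    2    3
  d   3    3    3    3    3    3
  a   4    4    4    3    4    4
  b   5    5    4    4    4    4
Edit distance = dp[5][5] = 4

4


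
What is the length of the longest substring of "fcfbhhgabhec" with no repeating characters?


Input: "fcfbhhgabhec"
Sliding window (track last position of each char):
  Position 0 ('f'): window [0,0] length 1 -- new best
  Position 1 ('c'): window [0,1] length 2 -- new best
  Position 2 ('f'): repeat (last at 0), move window start to 1
  Position 2 ('f'): window [1,2] length 2
  Position 3 ('b'): window [1,3] length 3 -- new best
  Position 4 ('h'): window [1,4] length 4 -- new best
  Position 5 ('h'): repeat (last at 4), move window start to 5
  Position 5 ('h'): window [5,5] length 1
  Position 6 ('g'): window [5,6] length 2
  Position 7 ('a'): window [5,7] length 3
  Position 8 ('b'): window [5,8] length 4
  Position 9 ('h'): repeat (last at 5), move window start to 6
  Position 9 ('h'): window [6,9] length 4
  Position 10 ('e'): window [6,10] length 5 -- new best
  Position 11 ('c'): window [6,11] length 6 -- new best
Longest substring with no repeats: "gabhec" with length 6

6


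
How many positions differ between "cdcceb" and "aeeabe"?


Comparing "cdcceb" and "aeeabe" position by position:
  Position 0: 'c' vs 'a' => DIFFER
  Position 1: 'd' vs 'e' => DIFFER
  Position 2: 'c' vs 'e' => DIFFER
  Position 3: 'c' vs 'a' => DIFFER
  Position 4: 'e' vs 'b' => DIFFER
  Position 5: 'b' vs 'e' => DIFFER
Positions that differ: 6

6


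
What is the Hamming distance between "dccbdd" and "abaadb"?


Comparing "dccbdd" and "abaadb" position by position:
  Position 0: 'd' vs 'a' => differ
  Position 1: 'c' vs 'b' => differ
  Position 2: 'c' vs 'a' => differ
  Position 3: 'b' vs 'a' => differ
  Position 4: 'd' vs 'd' => same
  Position 5: 'd' vs 'b' => differ
Total differences (Hamming distance): 5

5


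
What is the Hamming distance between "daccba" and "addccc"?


Comparing "daccba" and "addccc" position by position:
  Position 0: 'd' vs 'a' => differ
  Position 1: 'a' vs 'd' => differ
  Position 2: 'c' vs 'd' => differ
  Position 3: 'c' vs 'c' => same
  Position 4: 'b' vs 'c' => differ
  Position 5: 'a' vs 'c' => differ
Total differences (Hamming distance): 5

5


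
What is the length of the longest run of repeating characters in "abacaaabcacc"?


Input: "abacaaabcacc"
Scanning for longest run:
  Position 1 ('b'): new char, reset run to 1
  Position 2 ('a'): new char, reset run to 1
  Position 3 ('c'): new char, reset run to 1
  Position 4 ('a'): new char, reset run to 1
  Position 5 ('a'): continues run of 'a', length=2
  Position 6 ('a'): continues run of 'a', length=3
  Position 7 ('b'): new char, reset run to 1
  Position 8 ('c'): new char, reset run to 1
  Position 9 ('a'): new char, reset run to 1
  Position 10 ('c'): new char, reset run to 1
  Position 11 ('c'): continues run of 'c', length=2
Longest run: 'a' with length 3

3


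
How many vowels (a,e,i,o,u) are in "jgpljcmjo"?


Input: jgpljcmjo
Checking each character:
  'j' at position 0: consonant
  'g' at position 1: consonant
  'p' at position 2: consonant
  'l' at position 3: consonant
  'j' at position 4: consonant
  'c' at position 5: consonant
  'm' at position 6: consonant
  'j' at position 7: consonant
  'o' at position 8: vowel (running total: 1)
Total vowels: 1

1


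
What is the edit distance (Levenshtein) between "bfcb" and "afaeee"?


Computing edit distance: "bfcb" -> "afaeee"
DP table:
           a    f    a    e    e    e
      0    1    2    3    4    5    6
  b   1    1    2    3    4    5    6
  f   2    2    1    2    3    4    5
  c   3    3    2    2    3    4    5
  b   4    4    3    3    3    4    5
Edit distance = dp[4][6] = 5

5


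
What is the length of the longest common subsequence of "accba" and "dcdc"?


LCS of "accba" and "dcdc"
DP table:
           d    c    d    c
      0    0    0    0    0
  a   0    0    0    0    0
  c   0    0    1    1    1
  c   0    0    1    1    2
  b   0    0    1    1    2
  a   0    0    1    1    2
LCS length = dp[5][4] = 2

2


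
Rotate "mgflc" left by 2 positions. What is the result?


Input: "mgflc", rotate left by 2
First 2 characters: "mg"
Remaining characters: "flc"
Concatenate remaining + first: "flc" + "mg" = "flcmg"

flcmg


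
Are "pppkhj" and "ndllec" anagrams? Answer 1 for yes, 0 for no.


Strings: "pppkhj", "ndllec"
Sorted first:  hjkppp
Sorted second: cdelln
Differ at position 0: 'h' vs 'c' => not anagrams

0


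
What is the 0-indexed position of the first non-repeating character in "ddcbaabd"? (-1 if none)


Input: ddcbaabd
Character frequencies:
  'a': 2
  'b': 2
  'c': 1
  'd': 3
Scanning left to right for freq == 1:
  Position 0 ('d'): freq=3, skip
  Position 1 ('d'): freq=3, skip
  Position 2 ('c'): unique! => answer = 2

2


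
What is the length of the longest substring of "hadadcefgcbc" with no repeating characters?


Input: "hadadcefgcbc"
Sliding window (track last position of each char):
  Position 0 ('h'): window [0,0] length 1 -- new best
  Position 1 ('a'): window [0,1] length 2 -- new best
  Position 2 ('d'): window [0,2] length 3 -- new best
  Position 3 ('a'): repeat (last at 1), move window start to 2
  Position 3 ('a'): window [2,3] length 2
  Position 4 ('d'): repeat (last at 2), move window start to 3
  Position 4 ('d'): window [3,4] length 2
  Position 5 ('c'): window [3,5] length 3
  Position 6 ('e'): window [3,6] length 4 -- new best
  Position 7 ('f'): window [3,7] length 5 -- new best
  Position 8 ('g'): window [3,8] length 6 -- new best
  Position 9 ('c'): repeat (last at 5), move window start to 6
  Position 9 ('c'): window [6,9] length 4
  Position 10 ('b'): window [6,10] length 5
  Position 11 ('c'): repeat (last at 9), move window start to 10
  Position 11 ('c'): window [10,11] length 2
Longest substring with no repeats: "adcefg" with length 6

6


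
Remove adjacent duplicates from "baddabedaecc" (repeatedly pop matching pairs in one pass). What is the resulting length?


Input: baddabedaecc
Stack-based adjacent duplicate removal:
  Read 'b': push. Stack: b
  Read 'a': push. Stack: ba
  Read 'd': push. Stack: bad
  Read 'd': matches stack top 'd' => pop. Stack: ba
  Read 'a': matches stack top 'a' => pop. Stack: b
  Read 'b': matches stack top 'b' => pop. Stack: (empty)
  Read 'e': push. Stack: e
  Read 'd': push. Stack: ed
  Read 'a': push. Stack: eda
  Read 'e': push. Stack: edae
  Read 'c': push. Stack: edaec
  Read 'c': matches stack top 'c' => pop. Stack: edae
Final stack: "edae" (length 4)

4


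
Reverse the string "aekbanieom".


Input: aekbanieom
Reading characters right to left:
  Position 9: 'm'
  Position 8: 'o'
  Position 7: 'e'
  Position 6: 'i'
  Position 5: 'n'
  Position 4: 'a'
  Position 3: 'b'
  Position 2: 'k'
  Position 1: 'e'
  Position 0: 'a'
Reversed: moeinabkea

moeinabkea


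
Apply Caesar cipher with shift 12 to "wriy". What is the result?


Caesar cipher: shift "wriy" by 12
  'w' (pos 22) + 12 = pos 8 = 'i'
  'r' (pos 17) + 12 = pos 3 = 'd'
  'i' (pos 8) + 12 = pos 20 = 'u'
  'y' (pos 24) + 12 = pos 10 = 'k'
Result: iduk

iduk


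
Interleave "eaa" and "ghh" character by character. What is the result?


Interleaving "eaa" and "ghh":
  Position 0: 'e' from first, 'g' from second => "eg"
  Position 1: 'a' from first, 'h' from second => "ah"
  Position 2: 'a' from first, 'h' from second => "ah"
Result: egahah

egahah


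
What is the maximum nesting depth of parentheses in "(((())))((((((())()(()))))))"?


Input: "(((())))((((((())()(()))))))"
Tracking depth:
  Position 0 '(': depth becomes 1
  Position 1 '(': depth becomes 2
  Position 2 '(': depth becomes 3
  Position 3 '(': depth becomes 4
  Position 4 ')': depth becomes 3
  Position 5 ')': depth becomes 2
  Position 6 ')': depth becomes 1
  Position 7 ')': depth becomes 0
  Position 8 '(': depth becomes 1
  Position 9 '(': depth becomes 2
  Position 10 '(': depth becomes 3
  Position 11 '(': depth becomes 4
  Position 12 '(': depth becomes 5
  Position 13 '(': depth becomes 6
  Position 14 '(': depth becomes 7
  Position 15 ')': depth becomes 6
  Position 16 ')': depth becomes 5
  Position 17 '(': depth becomes 6
  Position 18 ')': depth becomes 5
  Position 19 '(': depth becomes 6
  Position 20 '(': depth becomes 7
  Position 21 ')': depth becomes 6
  Position 22 ')': depth becomes 5
  Position 23 ')': depth becomes 4
  Position 24 ')': depth becomes 3
  Position 25 ')': depth becomes 2
  Position 26 ')': depth becomes 1
  Position 27 ')': depth becomes 0
Maximum depth reached: 7

7


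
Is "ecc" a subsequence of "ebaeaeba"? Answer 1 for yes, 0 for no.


Check if "ecc" is a subsequence of "ebaeaeba"
Greedy scan:
  Position 0 ('e'): matches sub[0] = 'e'
  Position 1 ('b'): no match needed
  Position 2 ('a'): no match needed
  Position 3 ('e'): no match needed
  Position 4 ('a'): no match needed
  Position 5 ('e'): no match needed
  Position 6 ('b'): no match needed
  Position 7 ('a'): no match needed
Only matched 1/3 characters => not a subsequence

0


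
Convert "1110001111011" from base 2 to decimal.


Input: "1110001111011" in base 2
Positional expansion:
  Digit '1' (value 1) x 2^12 = 4096
  Digit '1' (value 1) x 2^11 = 2048
  Digit '1' (value 1) x 2^10 = 1024
  Digit '0' (value 0) x 2^9 = 0
  Digit '0' (value 0) x 2^8 = 0
  Digit '0' (value 0) x 2^7 = 0
  Digit '1' (value 1) x 2^6 = 64
  Digit '1' (value 1) x 2^5 = 32
  Digit '1' (value 1) x 2^4 = 16
  Digit '1' (value 1) x 2^3 = 8
  Digit '0' (value 0) x 2^2 = 0
  Digit '1' (value 1) x 2^1 = 2
  Digit '1' (value 1) x 2^0 = 1
Sum = 7291

7291


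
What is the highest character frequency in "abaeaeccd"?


Input: abaeaeccd
Character counts:
  'a': 3
  'b': 1
  'c': 2
  'd': 1
  'e': 2
Maximum frequency: 3

3


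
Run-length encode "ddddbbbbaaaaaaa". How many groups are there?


Input: ddddbbbbaaaaaaa
Scanning for consecutive runs:
  Group 1: 'd' x 4 (positions 0-3)
  Group 2: 'b' x 4 (positions 4-7)
  Group 3: 'a' x 7 (positions 8-14)
Total groups: 3

3


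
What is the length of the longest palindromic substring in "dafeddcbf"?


Input: "dafeddcbf"
Checking substrings for palindromes:
  [4:6] "dd" (len 2) => palindrome
Longest palindromic substring: "dd" with length 2

2


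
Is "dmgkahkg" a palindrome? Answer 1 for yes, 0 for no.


Input: dmgkahkg
Reversed: gkhakgmd
  Compare pos 0 ('d') with pos 7 ('g'): MISMATCH
  Compare pos 1 ('m') with pos 6 ('k'): MISMATCH
  Compare pos 2 ('g') with pos 5 ('h'): MISMATCH
  Compare pos 3 ('k') with pos 4 ('a'): MISMATCH
Result: not a palindrome

0


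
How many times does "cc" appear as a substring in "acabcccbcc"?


Searching for "cc" in "acabcccbcc"
Scanning each position:
  Position 0: "ac" => no
  Position 1: "ca" => no
  Position 2: "ab" => no
  Position 3: "bc" => no
  Position 4: "cc" => MATCH
  Position 5: "cc" => MATCH
  Position 6: "cb" => no
  Position 7: "bc" => no
  Position 8: "cc" => MATCH
Total occurrences: 3

3


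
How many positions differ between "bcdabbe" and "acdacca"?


Comparing "bcdabbe" and "acdacca" position by position:
  Position 0: 'b' vs 'a' => DIFFER
  Position 1: 'c' vs 'c' => same
  Position 2: 'd' vs 'd' => same
  Position 3: 'a' vs 'a' => same
  Position 4: 'b' vs 'c' => DIFFER
  Position 5: 'b' vs 'c' => DIFFER
  Position 6: 'e' vs 'a' => DIFFER
Positions that differ: 4

4


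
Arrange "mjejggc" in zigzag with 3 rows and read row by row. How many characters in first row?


Zigzag "mjejggc" into 3 rows:
Placing characters:
  'm' => row 0
  'j' => row 1
  'e' => row 2
  'j' => row 1
  'g' => row 0
  'g' => row 1
  'c' => row 2
Rows:
  Row 0: "mg"
  Row 1: "jjg"
  Row 2: "ec"
First row length: 2

2


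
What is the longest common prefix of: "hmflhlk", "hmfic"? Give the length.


Words: hmflhlk, hmfic
  Position 0: all 'h' => match
  Position 1: all 'm' => match
  Position 2: all 'f' => match
  Position 3: ('l', 'i') => mismatch, stop
LCP = "hmf" (length 3)

3


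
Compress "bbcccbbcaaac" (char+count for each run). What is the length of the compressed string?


Input: bbcccbbcaaac
Runs:
  'b' x 2 => "b2"
  'c' x 3 => "c3"
  'b' x 2 => "b2"
  'c' x 1 => "c1"
  'a' x 3 => "a3"
  'c' x 1 => "c1"
Compressed: "b2c3b2c1a3c1"
Compressed length: 12

12


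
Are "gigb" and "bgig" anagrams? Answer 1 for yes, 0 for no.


Strings: "gigb", "bgig"
Sorted first:  bggi
Sorted second: bggi
Sorted forms match => anagrams

1


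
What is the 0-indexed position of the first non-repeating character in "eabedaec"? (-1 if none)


Input: eabedaec
Character frequencies:
  'a': 2
  'b': 1
  'c': 1
  'd': 1
  'e': 3
Scanning left to right for freq == 1:
  Position 0 ('e'): freq=3, skip
  Position 1 ('a'): freq=2, skip
  Position 2 ('b'): unique! => answer = 2

2


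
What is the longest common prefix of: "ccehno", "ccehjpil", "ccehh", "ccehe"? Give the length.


Words: ccehno, ccehjpil, ccehh, ccehe
  Position 0: all 'c' => match
  Position 1: all 'c' => match
  Position 2: all 'e' => match
  Position 3: all 'h' => match
  Position 4: ('n', 'j', 'h', 'e') => mismatch, stop
LCP = "cceh" (length 4)

4


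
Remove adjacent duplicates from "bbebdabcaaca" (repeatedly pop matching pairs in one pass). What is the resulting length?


Input: bbebdabcaaca
Stack-based adjacent duplicate removal:
  Read 'b': push. Stack: b
  Read 'b': matches stack top 'b' => pop. Stack: (empty)
  Read 'e': push. Stack: e
  Read 'b': push. Stack: eb
  Read 'd': push. Stack: ebd
  Read 'a': push. Stack: ebda
  Read 'b': push. Stack: ebdab
  Read 'c': push. Stack: ebdabc
  Read 'a': push. Stack: ebdabca
  Read 'a': matches stack top 'a' => pop. Stack: ebdabc
  Read 'c': matches stack top 'c' => pop. Stack: ebdab
  Read 'a': push. Stack: ebdaba
Final stack: "ebdaba" (length 6)

6


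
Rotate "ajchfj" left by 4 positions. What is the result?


Input: "ajchfj", rotate left by 4
First 4 characters: "ajch"
Remaining characters: "fj"
Concatenate remaining + first: "fj" + "ajch" = "fjajch"

fjajch


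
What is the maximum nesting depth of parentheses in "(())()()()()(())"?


Input: "(())()()()()(())"
Tracking depth:
  Position 0 '(': depth becomes 1
  Position 1 '(': depth becomes 2
  Position 2 ')': depth becomes 1
  Position 3 ')': depth becomes 0
  Position 4 '(': depth becomes 1
  Position 5 ')': depth becomes 0
  Position 6 '(': depth becomes 1
  Position 7 ')': depth becomes 0
  Position 8 '(': depth becomes 1
  Position 9 ')': depth becomes 0
  Position 10 '(': depth becomes 1
  Position 11 ')': depth becomes 0
  Position 12 '(': depth becomes 1
  Position 13 '(': depth becomes 2
  Position 14 ')': depth becomes 1
  Position 15 ')': depth becomes 0
Maximum depth reached: 2

2


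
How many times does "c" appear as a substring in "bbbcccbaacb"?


Searching for "c" in "bbbcccbaacb"
Scanning each position:
  Position 0: "b" => no
  Position 1: "b" => no
  Position 2: "b" => no
  Position 3: "c" => MATCH
  Position 4: "c" => MATCH
  Position 5: "c" => MATCH
  Position 6: "b" => no
  Position 7: "a" => no
  Position 8: "a" => no
  Position 9: "c" => MATCH
  Position 10: "b" => no
Total occurrences: 4

4


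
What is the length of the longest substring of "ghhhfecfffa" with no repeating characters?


Input: "ghhhfecfffa"
Sliding window (track last position of each char):
  Position 0 ('g'): window [0,0] length 1 -- new best
  Position 1 ('h'): window [0,1] length 2 -- new best
  Position 2 ('h'): repeat (last at 1), move window start to 2
  Position 2 ('h'): window [2,2] length 1
  Position 3 ('h'): repeat (last at 2), move window start to 3
  Position 3 ('h'): window [3,3] length 1
  Position 4 ('f'): window [3,4] length 2
  Position 5 ('e'): window [3,5] length 3 -- new best
  Position 6 ('c'): window [3,6] length 4 -- new best
  Position 7 ('f'): repeat (last at 4), move window start to 5
  Position 7 ('f'): window [5,7] length 3
  Position 8 ('f'): repeat (last at 7), move window start to 8
  Position 8 ('f'): window [8,8] length 1
  Position 9 ('f'): repeat (last at 8), move window start to 9
  Position 9 ('f'): window [9,9] length 1
  Position 10 ('a'): window [9,10] length 2
Longest substring with no repeats: "hfec" with length 4

4


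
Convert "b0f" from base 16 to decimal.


Input: "b0f" in base 16
Positional expansion:
  Digit 'b' (value 11) x 16^2 = 2816
  Digit '0' (value 0) x 16^1 = 0
  Digit 'f' (value 15) x 16^0 = 15
Sum = 2831

2831


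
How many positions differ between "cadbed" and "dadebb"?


Comparing "cadbed" and "dadebb" position by position:
  Position 0: 'c' vs 'd' => DIFFER
  Position 1: 'a' vs 'a' => same
  Position 2: 'd' vs 'd' => same
  Position 3: 'b' vs 'e' => DIFFER
  Position 4: 'e' vs 'b' => DIFFER
  Position 5: 'd' vs 'b' => DIFFER
Positions that differ: 4

4


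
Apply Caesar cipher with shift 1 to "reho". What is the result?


Caesar cipher: shift "reho" by 1
  'r' (pos 17) + 1 = pos 18 = 's'
  'e' (pos 4) + 1 = pos 5 = 'f'
  'h' (pos 7) + 1 = pos 8 = 'i'
  'o' (pos 14) + 1 = pos 15 = 'p'
Result: sfip

sfip


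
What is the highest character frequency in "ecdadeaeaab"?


Input: ecdadeaeaab
Character counts:
  'a': 4
  'b': 1
  'c': 1
  'd': 2
  'e': 3
Maximum frequency: 4

4


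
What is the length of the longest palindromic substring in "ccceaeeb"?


Input: "ccceaeeb"
Checking substrings for palindromes:
  [0:3] "ccc" (len 3) => palindrome
  [3:6] "eae" (len 3) => palindrome
  [0:2] "cc" (len 2) => palindrome
  [1:3] "cc" (len 2) => palindrome
  [5:7] "ee" (len 2) => palindrome
Longest palindromic substring: "ccc" with length 3

3


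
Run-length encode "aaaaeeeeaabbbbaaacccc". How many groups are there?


Input: aaaaeeeeaabbbbaaacccc
Scanning for consecutive runs:
  Group 1: 'a' x 4 (positions 0-3)
  Group 2: 'e' x 4 (positions 4-7)
  Group 3: 'a' x 2 (positions 8-9)
  Group 4: 'b' x 4 (positions 10-13)
  Group 5: 'a' x 3 (positions 14-16)
  Group 6: 'c' x 4 (positions 17-20)
Total groups: 6

6


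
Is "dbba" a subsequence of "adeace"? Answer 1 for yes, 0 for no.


Check if "dbba" is a subsequence of "adeace"
Greedy scan:
  Position 0 ('a'): no match needed
  Position 1 ('d'): matches sub[0] = 'd'
  Position 2 ('e'): no match needed
  Position 3 ('a'): no match needed
  Position 4 ('c'): no match needed
  Position 5 ('e'): no match needed
Only matched 1/4 characters => not a subsequence

0


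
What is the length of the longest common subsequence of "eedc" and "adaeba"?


LCS of "eedc" and "adaeba"
DP table:
           a    d    a    e    b    a
      0    0    0    0    0    0    0
  e   0    0    0    0    1    1    1
  e   0    0    0    0    1    1    1
  d   0    0    1    1    1    1    1
  c   0    0    1    1    1    1    1
LCS length = dp[4][6] = 1

1


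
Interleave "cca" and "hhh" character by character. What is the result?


Interleaving "cca" and "hhh":
  Position 0: 'c' from first, 'h' from second => "ch"
  Position 1: 'c' from first, 'h' from second => "ch"
  Position 2: 'a' from first, 'h' from second => "ah"
Result: chchah

chchah


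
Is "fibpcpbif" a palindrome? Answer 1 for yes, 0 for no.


Input: fibpcpbif
Reversed: fibpcpbif
  Compare pos 0 ('f') with pos 8 ('f'): match
  Compare pos 1 ('i') with pos 7 ('i'): match
  Compare pos 2 ('b') with pos 6 ('b'): match
  Compare pos 3 ('p') with pos 5 ('p'): match
Result: palindrome

1


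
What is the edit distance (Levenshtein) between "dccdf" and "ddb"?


Computing edit distance: "dccdf" -> "ddb"
DP table:
           d    d    b
      0    1    2    3
  d   1    0    1    2
  c   2    1    1    2
  c   3    2    2    2
  d   4    3    2    3
  f   5    4    3    3
Edit distance = dp[5][3] = 3

3


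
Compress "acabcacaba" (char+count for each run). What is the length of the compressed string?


Input: acabcacaba
Runs:
  'a' x 1 => "a1"
  'c' x 1 => "c1"
  'a' x 1 => "a1"
  'b' x 1 => "b1"
  'c' x 1 => "c1"
  'a' x 1 => "a1"
  'c' x 1 => "c1"
  'a' x 1 => "a1"
  'b' x 1 => "b1"
  'a' x 1 => "a1"
Compressed: "a1c1a1b1c1a1c1a1b1a1"
Compressed length: 20

20


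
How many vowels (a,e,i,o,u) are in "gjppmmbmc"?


Input: gjppmmbmc
Checking each character:
  'g' at position 0: consonant
  'j' at position 1: consonant
  'p' at position 2: consonant
  'p' at position 3: consonant
  'm' at position 4: consonant
  'm' at position 5: consonant
  'b' at position 6: consonant
  'm' at position 7: consonant
  'c' at position 8: consonant
Total vowels: 0

0


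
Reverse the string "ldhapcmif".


Input: ldhapcmif
Reading characters right to left:
  Position 8: 'f'
  Position 7: 'i'
  Position 6: 'm'
  Position 5: 'c'
  Position 4: 'p'
  Position 3: 'a'
  Position 2: 'h'
  Position 1: 'd'
  Position 0: 'l'
Reversed: fimcpahdl

fimcpahdl


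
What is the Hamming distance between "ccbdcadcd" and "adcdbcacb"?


Comparing "ccbdcadcd" and "adcdbcacb" position by position:
  Position 0: 'c' vs 'a' => differ
  Position 1: 'c' vs 'd' => differ
  Position 2: 'b' vs 'c' => differ
  Position 3: 'd' vs 'd' => same
  Position 4: 'c' vs 'b' => differ
  Position 5: 'a' vs 'c' => differ
  Position 6: 'd' vs 'a' => differ
  Position 7: 'c' vs 'c' => same
  Position 8: 'd' vs 'b' => differ
Total differences (Hamming distance): 7

7


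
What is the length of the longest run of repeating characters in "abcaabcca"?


Input: "abcaabcca"
Scanning for longest run:
  Position 1 ('b'): new char, reset run to 1
  Position 2 ('c'): new char, reset run to 1
  Position 3 ('a'): new char, reset run to 1
  Position 4 ('a'): continues run of 'a', length=2
  Position 5 ('b'): new char, reset run to 1
  Position 6 ('c'): new char, reset run to 1
  Position 7 ('c'): continues run of 'c', length=2
  Position 8 ('a'): new char, reset run to 1
Longest run: 'a' with length 2

2


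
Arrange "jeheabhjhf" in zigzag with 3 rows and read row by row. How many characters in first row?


Zigzag "jeheabhjhf" into 3 rows:
Placing characters:
  'j' => row 0
  'e' => row 1
  'h' => row 2
  'e' => row 1
  'a' => row 0
  'b' => row 1
  'h' => row 2
  'j' => row 1
  'h' => row 0
  'f' => row 1
Rows:
  Row 0: "jah"
  Row 1: "eebjf"
  Row 2: "hh"
First row length: 3

3


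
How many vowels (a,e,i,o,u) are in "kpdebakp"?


Input: kpdebakp
Checking each character:
  'k' at position 0: consonant
  'p' at position 1: consonant
  'd' at position 2: consonant
  'e' at position 3: vowel (running total: 1)
  'b' at position 4: consonant
  'a' at position 5: vowel (running total: 2)
  'k' at position 6: consonant
  'p' at position 7: consonant
Total vowels: 2

2


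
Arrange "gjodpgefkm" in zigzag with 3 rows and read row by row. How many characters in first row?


Zigzag "gjodpgefkm" into 3 rows:
Placing characters:
  'g' => row 0
  'j' => row 1
  'o' => row 2
  'd' => row 1
  'p' => row 0
  'g' => row 1
  'e' => row 2
  'f' => row 1
  'k' => row 0
  'm' => row 1
Rows:
  Row 0: "gpk"
  Row 1: "jdgfm"
  Row 2: "oe"
First row length: 3

3


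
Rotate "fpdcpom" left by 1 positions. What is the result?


Input: "fpdcpom", rotate left by 1
First 1 characters: "f"
Remaining characters: "pdcpom"
Concatenate remaining + first: "pdcpom" + "f" = "pdcpomf"

pdcpomf


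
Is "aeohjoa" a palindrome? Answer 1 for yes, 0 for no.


Input: aeohjoa
Reversed: aojhoea
  Compare pos 0 ('a') with pos 6 ('a'): match
  Compare pos 1 ('e') with pos 5 ('o'): MISMATCH
  Compare pos 2 ('o') with pos 4 ('j'): MISMATCH
Result: not a palindrome

0


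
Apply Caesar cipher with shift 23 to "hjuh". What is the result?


Caesar cipher: shift "hjuh" by 23
  'h' (pos 7) + 23 = pos 4 = 'e'
  'j' (pos 9) + 23 = pos 6 = 'g'
  'u' (pos 20) + 23 = pos 17 = 'r'
  'h' (pos 7) + 23 = pos 4 = 'e'
Result: egre

egre


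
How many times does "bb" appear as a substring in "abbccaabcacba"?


Searching for "bb" in "abbccaabcacba"
Scanning each position:
  Position 0: "ab" => no
  Position 1: "bb" => MATCH
  Position 2: "bc" => no
  Position 3: "cc" => no
  Position 4: "ca" => no
  Position 5: "aa" => no
  Position 6: "ab" => no
  Position 7: "bc" => no
  Position 8: "ca" => no
  Position 9: "ac" => no
  Position 10: "cb" => no
  Position 11: "ba" => no
Total occurrences: 1

1


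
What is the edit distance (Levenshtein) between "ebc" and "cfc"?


Computing edit distance: "ebc" -> "cfc"
DP table:
           c    f    c
      0    1    2    3
  e   1    1    2    3
  b   2    2    2    3
  c   3    2    3    2
Edit distance = dp[3][3] = 2

2


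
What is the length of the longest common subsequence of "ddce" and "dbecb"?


LCS of "ddce" and "dbecb"
DP table:
           d    b    e    c    b
      0    0    0    0    0    0
  d   0    1    1    1    1    1
  d   0    1    1    1    1    1
  c   0    1    1    1    2    2
  e   0    1    1    2    2    2
LCS length = dp[4][5] = 2

2


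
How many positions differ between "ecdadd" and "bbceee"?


Comparing "ecdadd" and "bbceee" position by position:
  Position 0: 'e' vs 'b' => DIFFER
  Position 1: 'c' vs 'b' => DIFFER
  Position 2: 'd' vs 'c' => DIFFER
  Position 3: 'a' vs 'e' => DIFFER
  Position 4: 'd' vs 'e' => DIFFER
  Position 5: 'd' vs 'e' => DIFFER
Positions that differ: 6

6


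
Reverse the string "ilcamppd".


Input: ilcamppd
Reading characters right to left:
  Position 7: 'd'
  Position 6: 'p'
  Position 5: 'p'
  Position 4: 'm'
  Position 3: 'a'
  Position 2: 'c'
  Position 1: 'l'
  Position 0: 'i'
Reversed: dppmacli

dppmacli


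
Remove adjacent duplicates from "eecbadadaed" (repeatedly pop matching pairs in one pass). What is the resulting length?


Input: eecbadadaed
Stack-based adjacent duplicate removal:
  Read 'e': push. Stack: e
  Read 'e': matches stack top 'e' => pop. Stack: (empty)
  Read 'c': push. Stack: c
  Read 'b': push. Stack: cb
  Read 'a': push. Stack: cba
  Read 'd': push. Stack: cbad
  Read 'a': push. Stack: cbada
  Read 'd': push. Stack: cbadad
  Read 'a': push. Stack: cbadada
  Read 'e': push. Stack: cbadadae
  Read 'd': push. Stack: cbadadaed
Final stack: "cbadadaed" (length 9)

9


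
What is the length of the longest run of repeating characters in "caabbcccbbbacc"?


Input: "caabbcccbbbacc"
Scanning for longest run:
  Position 1 ('a'): new char, reset run to 1
  Position 2 ('a'): continues run of 'a', length=2
  Position 3 ('b'): new char, reset run to 1
  Position 4 ('b'): continues run of 'b', length=2
  Position 5 ('c'): new char, reset run to 1
  Position 6 ('c'): continues run of 'c', length=2
  Position 7 ('c'): continues run of 'c', length=3
  Position 8 ('b'): new char, reset run to 1
  Position 9 ('b'): continues run of 'b', length=2
  Position 10 ('b'): continues run of 'b', length=3
  Position 11 ('a'): new char, reset run to 1
  Position 12 ('c'): new char, reset run to 1
  Position 13 ('c'): continues run of 'c', length=2
Longest run: 'c' with length 3

3


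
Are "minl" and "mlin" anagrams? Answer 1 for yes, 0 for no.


Strings: "minl", "mlin"
Sorted first:  ilmn
Sorted second: ilmn
Sorted forms match => anagrams

1


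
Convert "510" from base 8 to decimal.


Input: "510" in base 8
Positional expansion:
  Digit '5' (value 5) x 8^2 = 320
  Digit '1' (value 1) x 8^1 = 8
  Digit '0' (value 0) x 8^0 = 0
Sum = 328

328


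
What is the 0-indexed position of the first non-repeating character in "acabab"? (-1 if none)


Input: acabab
Character frequencies:
  'a': 3
  'b': 2
  'c': 1
Scanning left to right for freq == 1:
  Position 0 ('a'): freq=3, skip
  Position 1 ('c'): unique! => answer = 1

1


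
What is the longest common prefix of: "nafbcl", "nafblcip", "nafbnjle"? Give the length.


Words: nafbcl, nafblcip, nafbnjle
  Position 0: all 'n' => match
  Position 1: all 'a' => match
  Position 2: all 'f' => match
  Position 3: all 'b' => match
  Position 4: ('c', 'l', 'n') => mismatch, stop
LCP = "nafb" (length 4)

4


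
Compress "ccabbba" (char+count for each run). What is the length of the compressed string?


Input: ccabbba
Runs:
  'c' x 2 => "c2"
  'a' x 1 => "a1"
  'b' x 3 => "b3"
  'a' x 1 => "a1"
Compressed: "c2a1b3a1"
Compressed length: 8

8


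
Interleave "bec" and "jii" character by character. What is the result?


Interleaving "bec" and "jii":
  Position 0: 'b' from first, 'j' from second => "bj"
  Position 1: 'e' from first, 'i' from second => "ei"
  Position 2: 'c' from first, 'i' from second => "ci"
Result: bjeici

bjeici


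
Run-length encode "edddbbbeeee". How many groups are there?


Input: edddbbbeeee
Scanning for consecutive runs:
  Group 1: 'e' x 1 (positions 0-0)
  Group 2: 'd' x 3 (positions 1-3)
  Group 3: 'b' x 3 (positions 4-6)
  Group 4: 'e' x 4 (positions 7-10)
Total groups: 4

4


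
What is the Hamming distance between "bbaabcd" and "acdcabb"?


Comparing "bbaabcd" and "acdcabb" position by position:
  Position 0: 'b' vs 'a' => differ
  Position 1: 'b' vs 'c' => differ
  Position 2: 'a' vs 'd' => differ
  Position 3: 'a' vs 'c' => differ
  Position 4: 'b' vs 'a' => differ
  Position 5: 'c' vs 'b' => differ
  Position 6: 'd' vs 'b' => differ
Total differences (Hamming distance): 7

7


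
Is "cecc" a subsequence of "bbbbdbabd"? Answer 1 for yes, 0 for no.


Check if "cecc" is a subsequence of "bbbbdbabd"
Greedy scan:
  Position 0 ('b'): no match needed
  Position 1 ('b'): no match needed
  Position 2 ('b'): no match needed
  Position 3 ('b'): no match needed
  Position 4 ('d'): no match needed
  Position 5 ('b'): no match needed
  Position 6 ('a'): no match needed
  Position 7 ('b'): no match needed
  Position 8 ('d'): no match needed
Only matched 0/4 characters => not a subsequence

0


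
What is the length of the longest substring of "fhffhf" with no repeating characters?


Input: "fhffhf"
Sliding window (track last position of each char):
  Position 0 ('f'): window [0,0] length 1 -- new best
  Position 1 ('h'): window [0,1] length 2 -- new best
  Position 2 ('f'): repeat (last at 0), move window start to 1
  Position 2 ('f'): window [1,2] length 2
  Position 3 ('f'): repeat (last at 2), move window start to 3
  Position 3 ('f'): window [3,3] length 1
  Position 4 ('h'): window [3,4] length 2
  Position 5 ('f'): repeat (last at 3), move window start to 4
  Position 5 ('f'): window [4,5] length 2
Longest substring with no repeats: "fh" with length 2

2


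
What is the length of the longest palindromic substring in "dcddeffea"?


Input: "dcddeffea"
Checking substrings for palindromes:
  [4:8] "effe" (len 4) => palindrome
  [0:3] "dcd" (len 3) => palindrome
  [2:4] "dd" (len 2) => palindrome
  [5:7] "ff" (len 2) => palindrome
Longest palindromic substring: "effe" with length 4

4


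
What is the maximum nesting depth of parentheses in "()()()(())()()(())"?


Input: "()()()(())()()(())"
Tracking depth:
  Position 0 '(': depth becomes 1
  Position 1 ')': depth becomes 0
  Position 2 '(': depth becomes 1
  Position 3 ')': depth becomes 0
  Position 4 '(': depth becomes 1
  Position 5 ')': depth becomes 0
  Position 6 '(': depth becomes 1
  Position 7 '(': depth becomes 2
  Position 8 ')': depth becomes 1
  Position 9 ')': depth becomes 0
  Position 10 '(': depth becomes 1
  Position 11 ')': depth becomes 0
  Position 12 '(': depth becomes 1
  Position 13 ')': depth becomes 0
  Position 14 '(': depth becomes 1
  Position 15 '(': depth becomes 2
  Position 16 ')': depth becomes 1
  Position 17 ')': depth becomes 0
Maximum depth reached: 2

2
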